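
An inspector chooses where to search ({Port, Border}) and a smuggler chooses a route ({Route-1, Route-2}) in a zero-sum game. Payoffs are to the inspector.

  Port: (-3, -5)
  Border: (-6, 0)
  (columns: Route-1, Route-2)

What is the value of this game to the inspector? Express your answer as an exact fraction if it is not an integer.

Row minima: Port → -5, Border → -6; maximin = -5.
Column maxima: Route-1 → -3, Route-2 → 0; minimax = -3.
-5 ≠ -3, so there is no saddle point; optimal play is mixed.
Let the inspector play Port with probability p. Expected payoff against Route-1: (-3)p + (-6)(1−p) = 3p − 6; against Route-2: (-5)p + 0(1−p) = −5p.
Setting these equal: 3p − 6 = −5p ⇒ 8p = 6 ⇒ p = 3/4, and the value is (3)·(3/4) − 6 = -15/4.
For the smuggler: with q = P(Route-1), equating Port's and Border's payoffs gives 2q − 5 = −6q ⇒ q = 5/8.

-15/4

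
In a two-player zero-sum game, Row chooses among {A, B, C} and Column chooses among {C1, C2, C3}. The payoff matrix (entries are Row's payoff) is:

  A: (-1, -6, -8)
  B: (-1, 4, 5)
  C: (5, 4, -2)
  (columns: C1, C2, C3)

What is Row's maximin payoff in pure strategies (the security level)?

Row minima: A → -8, B → -1, C → -2.
The best of these is -1.

-1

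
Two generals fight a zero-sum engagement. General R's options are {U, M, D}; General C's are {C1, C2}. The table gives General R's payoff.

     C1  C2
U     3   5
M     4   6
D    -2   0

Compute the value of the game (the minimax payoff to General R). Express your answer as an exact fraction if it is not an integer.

Row minima: U → 3, M → 4, D → -2; maximin = 4.
Column maxima: C1 → 4, C2 → 6; minimax = 4.
Since maximin = minimax = 4, there is a saddle point and the value is 4.

4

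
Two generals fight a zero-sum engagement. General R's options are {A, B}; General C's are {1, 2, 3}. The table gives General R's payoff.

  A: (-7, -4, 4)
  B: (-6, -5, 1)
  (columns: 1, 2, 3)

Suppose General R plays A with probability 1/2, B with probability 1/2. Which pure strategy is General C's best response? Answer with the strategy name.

If General C plays 1, General R's expected payoff is (1/2)·(-7) + (1/2)·(-6) = -13/2.
If General C plays 2, General R's expected payoff is (1/2)·(-4) + (1/2)·(-5) = -9/2.
If General C plays 3, General R's expected payoff is (1/2)·4 + (1/2)·1 = 5/2.
General C minimizes General R's payoff; the smallest is -13/2, so the best response is 1.

1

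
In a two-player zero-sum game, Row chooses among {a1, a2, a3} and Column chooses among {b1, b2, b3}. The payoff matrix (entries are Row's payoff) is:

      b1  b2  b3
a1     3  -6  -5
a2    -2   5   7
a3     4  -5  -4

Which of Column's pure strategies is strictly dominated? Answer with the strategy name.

b3

b2 holds Row's payoff strictly below b3 in every row: -6 < -5, 5 < 7, -5 < -4.
So b3 is strictly dominated for Column.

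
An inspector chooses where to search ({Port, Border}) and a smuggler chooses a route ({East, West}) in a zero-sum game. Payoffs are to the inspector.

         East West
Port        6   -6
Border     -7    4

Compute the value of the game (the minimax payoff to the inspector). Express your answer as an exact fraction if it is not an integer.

Row minima: Port → -6, Border → -7; maximin = -6.
Column maxima: East → 6, West → 4; minimax = 4.
-6 ≠ 4, so there is no saddle point; optimal play is mixed.
Let the inspector play Port with probability p. Expected payoff against East: 6p + (-7)(1−p) = 13p − 7; against West: (-6)p + 4(1−p) = −10p + 4.
Setting these equal: 13p − 7 = −10p + 4 ⇒ 23p = 11 ⇒ p = 11/23, and the value is (13)·(11/23) − 7 = -18/23.
For the smuggler: with q = P(East), equating Port's and Border's payoffs gives 12q − 6 = −11q + 4 ⇒ q = 10/23.

-18/23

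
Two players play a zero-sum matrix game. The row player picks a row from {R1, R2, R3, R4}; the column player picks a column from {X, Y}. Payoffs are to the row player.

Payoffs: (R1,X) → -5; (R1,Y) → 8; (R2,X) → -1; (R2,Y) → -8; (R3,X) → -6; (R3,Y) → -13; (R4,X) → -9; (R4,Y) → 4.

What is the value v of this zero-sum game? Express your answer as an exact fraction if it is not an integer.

-12/5

Row minima: R1 → -5, R2 → -8, R3 → -13, R4 → -9; maximin = -5.
Column maxima: X → -1, Y → 8; minimax = -1.
-5 ≠ -1, so there is no saddle point; optimal play is mixed.
R3 is strictly dominated by R1, so the row player never plays it.
R4 is strictly dominated by R1, so the row player never plays it.
On the remaining 2×2 (R1, R2 vs X, Y):
Let the row player play R1 with probability p. Expected payoff against X: (-5)p + (-1)(1−p) = −4p − 1; against Y: 8p + (-8)(1−p) = 16p − 8.
Setting these equal: −4p − 1 = 16p − 8 ⇒ −20p = -7 ⇒ p = 7/20, and the value is (-4)·(7/20) − 1 = -12/5.
For the column player: with q = P(X), equating R1's and R2's payoffs gives −13q + 8 = 7q − 8 ⇒ q = 4/5.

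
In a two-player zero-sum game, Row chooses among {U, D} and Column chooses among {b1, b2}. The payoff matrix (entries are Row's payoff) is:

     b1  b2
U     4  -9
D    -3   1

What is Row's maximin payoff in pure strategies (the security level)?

Row minima: U → -9, D → -3.
The best of these is -3.

-3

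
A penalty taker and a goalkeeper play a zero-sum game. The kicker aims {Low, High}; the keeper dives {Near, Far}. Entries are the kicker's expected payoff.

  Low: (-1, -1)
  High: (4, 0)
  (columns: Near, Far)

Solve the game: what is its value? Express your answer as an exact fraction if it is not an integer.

Row minima: Low → -1, High → 0; maximin = 0.
Column maxima: Near → 4, Far → 0; minimax = 0.
Since maximin = minimax = 0, there is a saddle point and the value is 0.

0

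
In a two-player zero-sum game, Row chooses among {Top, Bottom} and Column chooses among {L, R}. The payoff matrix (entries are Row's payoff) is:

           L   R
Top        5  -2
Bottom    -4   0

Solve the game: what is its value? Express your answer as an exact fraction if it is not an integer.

-8/11

Row minima: Top → -2, Bottom → -4; maximin = -2.
Column maxima: L → 5, R → 0; minimax = 0.
-2 ≠ 0, so there is no saddle point; optimal play is mixed.
Let Row play Top with probability p. Expected payoff against L: 5p + (-4)(1−p) = 9p − 4; against R: (-2)p + 0(1−p) = −2p.
Setting these equal: 9p − 4 = −2p ⇒ 11p = 4 ⇒ p = 4/11, and the value is (9)·(4/11) − 4 = -8/11.
For Column: with q = P(L), equating Top's and Bottom's payoffs gives 7q − 2 = −4q ⇒ q = 2/11.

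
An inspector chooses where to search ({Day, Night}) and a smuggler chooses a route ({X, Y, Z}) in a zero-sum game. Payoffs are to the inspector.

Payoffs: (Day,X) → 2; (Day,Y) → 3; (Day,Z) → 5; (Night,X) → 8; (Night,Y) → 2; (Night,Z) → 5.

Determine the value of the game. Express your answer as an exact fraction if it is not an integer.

Row minima: Day → 2, Night → 2; maximin = 2.
Column maxima: X → 8, Y → 3, Z → 5; minimax = 3.
2 ≠ 3, so there is no saddle point; optimal play is mixed.
Z is strictly dominated by Y (it gives the inspector strictly more in every row), so the smuggler never plays it.
On the remaining 2×2 (Day, Night vs X, Y):
Let the inspector play Day with probability p. Expected payoff against X: 2p + 8(1−p) = −6p + 8; against Y: 3p + 2(1−p) = p + 2.
Setting these equal: −6p + 8 = p + 2 ⇒ −7p = -6 ⇒ p = 6/7, and the value is (-6)·(6/7) + 8 = 20/7.
For the smuggler: with q = P(X), equating Day's and Night's payoffs gives −q + 3 = 6q + 2 ⇒ q = 1/7.

20/7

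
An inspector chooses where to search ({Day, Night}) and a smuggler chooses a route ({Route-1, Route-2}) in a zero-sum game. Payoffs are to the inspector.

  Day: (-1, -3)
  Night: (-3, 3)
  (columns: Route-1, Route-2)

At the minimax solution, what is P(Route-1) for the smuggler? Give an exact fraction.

Row minima: Day → -3, Night → -3; maximin = -3.
Column maxima: Route-1 → -1, Route-2 → 3; minimax = -1.
-3 ≠ -1, so there is no saddle point; optimal play is mixed.
Let the inspector play Day with probability p. Expected payoff against Route-1: (-1)p + (-3)(1−p) = 2p − 3; against Route-2: (-3)p + 3(1−p) = −6p + 3.
Setting these equal: 2p − 3 = −6p + 3 ⇒ 8p = 6 ⇒ p = 3/4, and the value is (2)·(3/4) − 3 = -3/2.
For the smuggler: with q = P(Route-1), equating Day's and Night's payoffs gives 2q − 3 = −6q + 3 ⇒ q = 3/4.

3/4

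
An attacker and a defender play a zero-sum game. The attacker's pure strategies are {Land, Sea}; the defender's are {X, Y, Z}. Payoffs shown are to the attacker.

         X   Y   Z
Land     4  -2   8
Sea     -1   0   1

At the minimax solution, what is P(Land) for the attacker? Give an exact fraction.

1/7

Row minima: Land → -2, Sea → -1; maximin = -1.
Column maxima: X → 4, Y → 0, Z → 8; minimax = 0.
-1 ≠ 0, so there is no saddle point; optimal play is mixed.
Z is strictly dominated by X (it gives the attacker strictly more in every row), so the defender never plays it.
On the remaining 2×2 (Land, Sea vs X, Y):
Let the attacker play Land with probability p. Expected payoff against X: 4p + (-1)(1−p) = 5p − 1; against Y: (-2)p + 0(1−p) = −2p.
Setting these equal: 5p − 1 = −2p ⇒ 7p = 1 ⇒ p = 1/7, and the value is (5)·(1/7) − 1 = -2/7.
For the defender: with q = P(X), equating Land's and Sea's payoffs gives 6q − 2 = −q ⇒ q = 2/7.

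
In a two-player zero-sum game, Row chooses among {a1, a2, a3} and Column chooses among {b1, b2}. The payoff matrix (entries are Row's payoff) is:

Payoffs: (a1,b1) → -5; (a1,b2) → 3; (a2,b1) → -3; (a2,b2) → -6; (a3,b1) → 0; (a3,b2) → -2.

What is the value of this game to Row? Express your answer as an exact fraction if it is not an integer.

Row minima: a1 → -5, a2 → -6, a3 → -2; maximin = -2.
Column maxima: b1 → 0, b2 → 3; minimax = 0.
-2 ≠ 0, so there is no saddle point; optimal play is mixed.
a2 is strictly dominated by a3, so Row never plays it.
On the remaining 2×2 (a1, a3 vs b1, b2):
Let Row play a1 with probability p. Expected payoff against b1: (-5)p + 0(1−p) = −5p; against b2: 3p + (-2)(1−p) = 5p − 2.
Setting these equal: −5p = 5p − 2 ⇒ −10p = -2 ⇒ p = 1/5, and the value is (-5)·(1/5) = -1.
For Column: with q = P(b1), equating a1's and a3's payoffs gives −8q + 3 = 2q − 2 ⇒ q = 1/2.

-1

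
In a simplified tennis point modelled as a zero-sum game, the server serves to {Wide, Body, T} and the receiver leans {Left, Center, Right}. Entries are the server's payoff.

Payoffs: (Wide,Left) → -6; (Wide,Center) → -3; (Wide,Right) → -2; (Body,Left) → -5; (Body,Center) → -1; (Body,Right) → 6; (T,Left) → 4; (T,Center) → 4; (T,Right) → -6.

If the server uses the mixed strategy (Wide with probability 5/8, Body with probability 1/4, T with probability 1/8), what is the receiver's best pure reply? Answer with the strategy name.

Left

If the receiver plays Left, the server's expected payoff is (5/8)·(-6) + (1/4)·(-5) + (1/8)·4 = -9/2.
If the receiver plays Center, the server's expected payoff is (5/8)·(-3) + (1/4)·(-1) + (1/8)·4 = -13/8.
If the receiver plays Right, the server's expected payoff is (5/8)·(-2) + (1/4)·6 + (1/8)·(-6) = -1/2.
The receiver minimizes the server's payoff; the smallest is -9/2, so the best response is Left.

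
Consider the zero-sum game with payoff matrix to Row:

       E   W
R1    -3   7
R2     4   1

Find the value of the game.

31/13

Row minima: R1 → -3, R2 → 1; maximin = 1.
Column maxima: E → 4, W → 7; minimax = 4.
1 ≠ 4, so there is no saddle point; optimal play is mixed.
Let Row play R1 with probability p. Expected payoff against E: (-3)p + 4(1−p) = −7p + 4; against W: 7p + 1(1−p) = 6p + 1.
Setting these equal: −7p + 4 = 6p + 1 ⇒ −13p = -3 ⇒ p = 3/13, and the value is (-7)·(3/13) + 4 = 31/13.
For Column: with q = P(E), equating R1's and R2's payoffs gives −10q + 7 = 3q + 1 ⇒ q = 6/13.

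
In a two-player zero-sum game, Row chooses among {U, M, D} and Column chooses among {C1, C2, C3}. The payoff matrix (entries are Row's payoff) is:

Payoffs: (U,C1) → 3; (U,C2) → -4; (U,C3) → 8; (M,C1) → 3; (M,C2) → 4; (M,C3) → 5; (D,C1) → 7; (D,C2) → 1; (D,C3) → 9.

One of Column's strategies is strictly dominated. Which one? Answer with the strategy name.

C3

C1 holds Row's payoff strictly below C3 in every row: 3 < 8, 3 < 5, 7 < 9.
So C3 is strictly dominated for Column.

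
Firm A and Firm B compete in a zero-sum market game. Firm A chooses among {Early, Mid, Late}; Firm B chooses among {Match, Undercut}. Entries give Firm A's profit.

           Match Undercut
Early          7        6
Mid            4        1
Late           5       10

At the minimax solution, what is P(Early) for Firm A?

Row minima: Early → 6, Mid → 1, Late → 5; maximin = 6.
Column maxima: Match → 7, Undercut → 10; minimax = 7.
6 ≠ 7, so there is no saddle point; optimal play is mixed.
Mid is strictly dominated by Early, so Firm A never plays it.
On the remaining 2×2 (Early, Late vs Match, Undercut):
Let Firm A play Early with probability p. Expected payoff against Match: 7p + 5(1−p) = 2p + 5; against Undercut: 6p + 10(1−p) = −4p + 10.
Setting these equal: 2p + 5 = −4p + 10 ⇒ 6p = 5 ⇒ p = 5/6, and the value is (2)·(5/6) + 5 = 20/3.
For Firm B: with q = P(Match), equating Early's and Late's payoffs gives q + 6 = −5q + 10 ⇒ q = 2/3.

5/6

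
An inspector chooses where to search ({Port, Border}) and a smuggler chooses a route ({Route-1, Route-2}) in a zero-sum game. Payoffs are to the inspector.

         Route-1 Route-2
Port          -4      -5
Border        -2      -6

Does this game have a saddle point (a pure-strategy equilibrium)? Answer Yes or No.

Row minima: Port → -5, Border → -6; maximin = -5.
Column maxima: Route-1 → -2, Route-2 → -5; minimax = -5.
maximin = minimax = -5, so a saddle point exists.

Yes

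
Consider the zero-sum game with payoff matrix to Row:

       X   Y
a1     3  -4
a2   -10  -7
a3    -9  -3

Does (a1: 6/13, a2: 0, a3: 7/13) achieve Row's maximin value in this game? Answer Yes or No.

Against X this mix gives (6/13)·3 + (7/13)·(-9) = -45/13.
Against Y this mix gives (6/13)·(-4) + (7/13)·(-3) = -45/13.
All of Column's active replies (X, Y) yield -45/13, and no column does worse for Row. The mix makes Column indifferent and guarantees -45/13, so it is optimal.

Yes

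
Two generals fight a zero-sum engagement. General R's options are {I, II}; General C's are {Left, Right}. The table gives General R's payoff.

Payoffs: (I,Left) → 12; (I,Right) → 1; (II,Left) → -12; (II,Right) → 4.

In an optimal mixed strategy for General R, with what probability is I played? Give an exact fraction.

16/27

Row minima: I → 1, II → -12; maximin = 1.
Column maxima: Left → 12, Right → 4; minimax = 4.
1 ≠ 4, so there is no saddle point; optimal play is mixed.
Let General R play I with probability p. Expected payoff against Left: 12p + (-12)(1−p) = 24p − 12; against Right: 1p + 4(1−p) = −3p + 4.
Setting these equal: 24p − 12 = −3p + 4 ⇒ 27p = 16 ⇒ p = 16/27, and the value is (24)·(16/27) − 12 = 20/9.
For General C: with q = P(Left), equating I's and II's payoffs gives 11q + 1 = −16q + 4 ⇒ q = 1/9.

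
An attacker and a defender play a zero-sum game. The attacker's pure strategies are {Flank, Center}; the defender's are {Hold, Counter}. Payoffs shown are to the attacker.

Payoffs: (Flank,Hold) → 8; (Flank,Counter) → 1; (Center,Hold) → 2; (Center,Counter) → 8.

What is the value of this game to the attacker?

Row minima: Flank → 1, Center → 2; maximin = 2.
Column maxima: Hold → 8, Counter → 8; minimax = 8.
2 ≠ 8, so there is no saddle point; optimal play is mixed.
Let the attacker play Flank with probability p. Expected payoff against Hold: 8p + 2(1−p) = 6p + 2; against Counter: 1p + 8(1−p) = −7p + 8.
Setting these equal: 6p + 2 = −7p + 8 ⇒ 13p = 6 ⇒ p = 6/13, and the value is (6)·(6/13) + 2 = 62/13.
For the defender: with q = P(Hold), equating Flank's and Center's payoffs gives 7q + 1 = −6q + 8 ⇒ q = 7/13.

62/13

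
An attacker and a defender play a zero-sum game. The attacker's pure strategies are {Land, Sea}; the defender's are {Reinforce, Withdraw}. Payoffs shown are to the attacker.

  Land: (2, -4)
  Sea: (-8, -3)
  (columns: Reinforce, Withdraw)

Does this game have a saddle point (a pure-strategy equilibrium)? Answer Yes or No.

Row minima: Land → -4, Sea → -8; maximin = -4.
Column maxima: Reinforce → 2, Withdraw → -3; minimax = -3.
-4 ≠ -3, so no pure-strategy equilibrium exists.

No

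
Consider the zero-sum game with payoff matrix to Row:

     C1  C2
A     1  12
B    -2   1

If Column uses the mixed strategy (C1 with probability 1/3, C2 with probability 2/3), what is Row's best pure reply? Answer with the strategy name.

A

Expected payoff of A: (1/3)·1 + (2/3)·12 = 25/3.
Expected payoff of B: (1/3)·(-2) + (2/3)·1 = 0.
The largest is 25/3, so Row's best response is A.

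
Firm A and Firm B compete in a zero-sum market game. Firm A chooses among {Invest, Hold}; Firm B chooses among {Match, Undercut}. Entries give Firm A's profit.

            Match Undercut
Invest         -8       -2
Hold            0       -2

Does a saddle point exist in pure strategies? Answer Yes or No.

Yes

Row minima: Invest → -8, Hold → -2; maximin = -2.
Column maxima: Match → 0, Undercut → -2; minimax = -2.
maximin = minimax = -2, so a saddle point exists.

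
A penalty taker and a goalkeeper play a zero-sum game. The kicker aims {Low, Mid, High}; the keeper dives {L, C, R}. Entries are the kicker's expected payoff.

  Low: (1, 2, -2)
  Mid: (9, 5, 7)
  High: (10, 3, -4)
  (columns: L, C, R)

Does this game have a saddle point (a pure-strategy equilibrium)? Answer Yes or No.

Yes

Row minima: Low → -2, Mid → 5, High → -4; maximin = 5.
Column maxima: L → 10, C → 5, R → 7; minimax = 5.
maximin = minimax = 5, so a saddle point exists.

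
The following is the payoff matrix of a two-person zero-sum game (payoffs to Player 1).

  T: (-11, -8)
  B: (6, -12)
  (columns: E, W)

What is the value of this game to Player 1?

Row minima: T → -11, B → -12; maximin = -11.
Column maxima: E → 6, W → -8; minimax = -8.
-11 ≠ -8, so there is no saddle point; optimal play is mixed.
Let Player 1 play T with probability p. Expected payoff against E: (-11)p + 6(1−p) = −17p + 6; against W: (-8)p + (-12)(1−p) = 4p − 12.
Setting these equal: −17p + 6 = 4p − 12 ⇒ −21p = -18 ⇒ p = 6/7, and the value is (-17)·(6/7) + 6 = -60/7.
For Player 2: with q = P(E), equating T's and B's payoffs gives −3q − 8 = 18q − 12 ⇒ q = 4/21.

-60/7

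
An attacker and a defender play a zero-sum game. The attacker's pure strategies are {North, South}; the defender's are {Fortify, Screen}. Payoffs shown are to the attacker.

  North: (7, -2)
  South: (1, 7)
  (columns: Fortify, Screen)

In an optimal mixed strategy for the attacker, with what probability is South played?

3/5

Row minima: North → -2, South → 1; maximin = 1.
Column maxima: Fortify → 7, Screen → 7; minimax = 7.
1 ≠ 7, so there is no saddle point; optimal play is mixed.
Let the attacker play North with probability p. Expected payoff against Fortify: 7p + 1(1−p) = 6p + 1; against Screen: (-2)p + 7(1−p) = −9p + 7.
Setting these equal: 6p + 1 = −9p + 7 ⇒ 15p = 6 ⇒ p = 2/5, and the value is (6)·(2/5) + 1 = 17/5.
For the defender: with q = P(Fortify), equating North's and South's payoffs gives 9q − 2 = −6q + 7 ⇒ q = 3/5.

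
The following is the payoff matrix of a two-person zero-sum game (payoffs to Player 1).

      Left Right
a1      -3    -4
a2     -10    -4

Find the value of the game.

-4

Row minima: a1 → -4, a2 → -10; maximin = -4.
Column maxima: Left → -3, Right → -4; minimax = -4.
Since maximin = minimax = -4, there is a saddle point and the value is -4.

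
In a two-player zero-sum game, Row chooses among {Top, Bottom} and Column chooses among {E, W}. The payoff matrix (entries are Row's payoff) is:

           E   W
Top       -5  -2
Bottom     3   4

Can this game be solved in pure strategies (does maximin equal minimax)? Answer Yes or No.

Row minima: Top → -5, Bottom → 3; maximin = 3.
Column maxima: E → 3, W → 4; minimax = 3.
maximin = minimax = 3, so a saddle point exists.

Yes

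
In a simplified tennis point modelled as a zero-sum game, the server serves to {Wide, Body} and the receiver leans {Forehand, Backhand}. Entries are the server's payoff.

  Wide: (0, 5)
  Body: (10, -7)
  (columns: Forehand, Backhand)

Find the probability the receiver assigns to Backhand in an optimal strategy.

Row minima: Wide → 0, Body → -7; maximin = 0.
Column maxima: Forehand → 10, Backhand → 5; minimax = 5.
0 ≠ 5, so there is no saddle point; optimal play is mixed.
Let the server play Wide with probability p. Expected payoff against Forehand: 0p + 10(1−p) = −10p + 10; against Backhand: 5p + (-7)(1−p) = 12p − 7.
Setting these equal: −10p + 10 = 12p − 7 ⇒ −22p = -17 ⇒ p = 17/22, and the value is (-10)·(17/22) + 10 = 25/11.
For the receiver: with q = P(Forehand), equating Wide's and Body's payoffs gives −5q + 5 = 17q − 7 ⇒ q = 6/11.

5/11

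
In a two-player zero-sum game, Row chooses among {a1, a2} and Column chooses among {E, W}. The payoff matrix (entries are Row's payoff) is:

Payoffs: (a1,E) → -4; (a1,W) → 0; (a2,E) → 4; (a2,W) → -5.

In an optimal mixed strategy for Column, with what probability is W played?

8/13

Row minima: a1 → -4, a2 → -5; maximin = -4.
Column maxima: E → 4, W → 0; minimax = 0.
-4 ≠ 0, so there is no saddle point; optimal play is mixed.
Let Row play a1 with probability p. Expected payoff against E: (-4)p + 4(1−p) = −8p + 4; against W: 0p + (-5)(1−p) = 5p − 5.
Setting these equal: −8p + 4 = 5p − 5 ⇒ −13p = -9 ⇒ p = 9/13, and the value is (-8)·(9/13) + 4 = -20/13.
For Column: with q = P(E), equating a1's and a2's payoffs gives −4q = 9q − 5 ⇒ q = 5/13.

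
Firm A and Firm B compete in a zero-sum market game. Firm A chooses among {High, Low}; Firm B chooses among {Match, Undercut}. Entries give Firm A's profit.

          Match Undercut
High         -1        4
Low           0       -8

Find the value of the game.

Row minima: High → -1, Low → -8; maximin = -1.
Column maxima: Match → 0, Undercut → 4; minimax = 0.
-1 ≠ 0, so there is no saddle point; optimal play is mixed.
Let Firm A play High with probability p. Expected payoff against Match: (-1)p + 0(1−p) = −p; against Undercut: 4p + (-8)(1−p) = 12p − 8.
Setting these equal: −p = 12p − 8 ⇒ −13p = -8 ⇒ p = 8/13, and the value is (-1)·(8/13) = -8/13.
For Firm B: with q = P(Match), equating High's and Low's payoffs gives −5q + 4 = 8q − 8 ⇒ q = 12/13.

-8/13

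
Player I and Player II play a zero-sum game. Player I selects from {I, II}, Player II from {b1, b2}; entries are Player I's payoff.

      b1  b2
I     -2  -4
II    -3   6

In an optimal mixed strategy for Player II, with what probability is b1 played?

10/11

Row minima: I → -4, II → -3; maximin = -3.
Column maxima: b1 → -2, b2 → 6; minimax = -2.
-3 ≠ -2, so there is no saddle point; optimal play is mixed.
Let Player I play I with probability p. Expected payoff against b1: (-2)p + (-3)(1−p) = p − 3; against b2: (-4)p + 6(1−p) = −10p + 6.
Setting these equal: p − 3 = −10p + 6 ⇒ 11p = 9 ⇒ p = 9/11, and the value is (1)·(9/11) − 3 = -24/11.
For Player II: with q = P(b1), equating I's and II's payoffs gives 2q − 4 = −9q + 6 ⇒ q = 10/11.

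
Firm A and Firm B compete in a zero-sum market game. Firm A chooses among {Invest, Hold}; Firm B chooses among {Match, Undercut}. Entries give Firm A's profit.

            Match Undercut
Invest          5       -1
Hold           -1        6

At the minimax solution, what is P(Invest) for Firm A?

7/13

Row minima: Invest → -1, Hold → -1; maximin = -1.
Column maxima: Match → 5, Undercut → 6; minimax = 5.
-1 ≠ 5, so there is no saddle point; optimal play is mixed.
Let Firm A play Invest with probability p. Expected payoff against Match: 5p + (-1)(1−p) = 6p − 1; against Undercut: (-1)p + 6(1−p) = −7p + 6.
Setting these equal: 6p − 1 = −7p + 6 ⇒ 13p = 7 ⇒ p = 7/13, and the value is (6)·(7/13) − 1 = 29/13.
For Firm B: with q = P(Match), equating Invest's and Hold's payoffs gives 6q − 1 = −7q + 6 ⇒ q = 7/13.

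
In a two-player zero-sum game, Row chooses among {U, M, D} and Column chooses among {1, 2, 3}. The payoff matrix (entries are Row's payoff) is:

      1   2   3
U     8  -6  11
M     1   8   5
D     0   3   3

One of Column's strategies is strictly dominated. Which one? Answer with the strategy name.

1 holds Row's payoff strictly below 3 in every row: 8 < 11, 1 < 5, 0 < 3.
So 3 is strictly dominated for Column.

3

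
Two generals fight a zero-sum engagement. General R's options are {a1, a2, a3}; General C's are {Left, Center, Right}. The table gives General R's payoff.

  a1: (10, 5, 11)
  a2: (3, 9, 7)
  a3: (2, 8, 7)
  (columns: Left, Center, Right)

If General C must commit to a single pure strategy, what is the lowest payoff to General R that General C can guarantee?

Column maxima: Left → 10, Center → 9, Right → 11.
The smallest of these is 9.

9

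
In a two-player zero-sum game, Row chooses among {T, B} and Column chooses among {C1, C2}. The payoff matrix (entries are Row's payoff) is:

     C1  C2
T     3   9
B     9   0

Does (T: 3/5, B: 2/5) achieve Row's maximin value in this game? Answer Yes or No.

Against C1 this mix gives (3/5)·3 + (2/5)·9 = 27/5.
Against C2 this mix gives (3/5)·9 + (2/5)·0 = 27/5.
All of Column's active replies (C1, C2) yield 27/5, and no column does worse for Row. The mix makes Column indifferent and guarantees 27/5, so it is optimal.

Yes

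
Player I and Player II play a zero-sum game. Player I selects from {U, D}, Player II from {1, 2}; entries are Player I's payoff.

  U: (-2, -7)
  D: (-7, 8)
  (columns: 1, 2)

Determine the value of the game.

-13/4

Row minima: U → -7, D → -7; maximin = -7.
Column maxima: 1 → -2, 2 → 8; minimax = -2.
-7 ≠ -2, so there is no saddle point; optimal play is mixed.
Let Player I play U with probability p. Expected payoff against 1: (-2)p + (-7)(1−p) = 5p − 7; against 2: (-7)p + 8(1−p) = −15p + 8.
Setting these equal: 5p − 7 = −15p + 8 ⇒ 20p = 15 ⇒ p = 3/4, and the value is (5)·(3/4) − 7 = -13/4.
For Player II: with q = P(1), equating U's and D's payoffs gives 5q − 7 = −15q + 8 ⇒ q = 3/4.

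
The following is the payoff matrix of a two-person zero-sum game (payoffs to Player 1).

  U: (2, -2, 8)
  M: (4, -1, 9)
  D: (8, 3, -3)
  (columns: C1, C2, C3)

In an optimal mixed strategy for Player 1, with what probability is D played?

5/8

Row minima: U → -2, M → -1, D → -3; maximin = -1.
Column maxima: C1 → 8, C2 → 3, C3 → 9; minimax = 3.
-1 ≠ 3, so there is no saddle point; optimal play is mixed.
U is strictly dominated by M, so Player 1 never plays it.
C1 is strictly dominated by C2 (it gives Player 1 strictly more in every row), so Player 2 never plays it.
On the remaining 2×2 (M, D vs C2, C3):
Let Player 1 play M with probability p. Expected payoff against C2: (-1)p + 3(1−p) = −4p + 3; against C3: 9p + (-3)(1−p) = 12p − 3.
Setting these equal: −4p + 3 = 12p − 3 ⇒ −16p = -6 ⇒ p = 3/8, and the value is (-4)·(3/8) + 3 = 3/2.
For Player 2: with q = P(C2), equating M's and D's payoffs gives −10q + 9 = 6q − 3 ⇒ q = 3/4.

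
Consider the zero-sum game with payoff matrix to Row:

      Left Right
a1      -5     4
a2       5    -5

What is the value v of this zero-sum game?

-5/19

Row minima: a1 → -5, a2 → -5; maximin = -5.
Column maxima: Left → 5, Right → 4; minimax = 4.
-5 ≠ 4, so there is no saddle point; optimal play is mixed.
Let Row play a1 with probability p. Expected payoff against Left: (-5)p + 5(1−p) = −10p + 5; against Right: 4p + (-5)(1−p) = 9p − 5.
Setting these equal: −10p + 5 = 9p − 5 ⇒ −19p = -10 ⇒ p = 10/19, and the value is (-10)·(10/19) + 5 = -5/19.
For Column: with q = P(Left), equating a1's and a2's payoffs gives −9q + 4 = 10q − 5 ⇒ q = 9/19.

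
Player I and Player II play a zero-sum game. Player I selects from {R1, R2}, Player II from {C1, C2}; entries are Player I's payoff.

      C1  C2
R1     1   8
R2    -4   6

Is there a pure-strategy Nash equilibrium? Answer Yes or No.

Yes

Row minima: R1 → 1, R2 → -4; maximin = 1.
Column maxima: C1 → 1, C2 → 8; minimax = 1.
maximin = minimax = 1, so a saddle point exists.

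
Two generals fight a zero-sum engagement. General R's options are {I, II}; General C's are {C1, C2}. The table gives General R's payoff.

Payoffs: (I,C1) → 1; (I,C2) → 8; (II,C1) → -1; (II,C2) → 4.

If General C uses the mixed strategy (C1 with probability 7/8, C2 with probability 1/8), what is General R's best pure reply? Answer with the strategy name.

Expected payoff of I: (7/8)·1 + (1/8)·8 = 15/8.
Expected payoff of II: (7/8)·(-1) + (1/8)·4 = -3/8.
The largest is 15/8, so General R's best response is I.

I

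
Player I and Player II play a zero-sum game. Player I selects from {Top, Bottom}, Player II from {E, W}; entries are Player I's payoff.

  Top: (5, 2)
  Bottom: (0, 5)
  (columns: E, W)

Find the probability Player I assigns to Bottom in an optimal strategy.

3/8

Row minima: Top → 2, Bottom → 0; maximin = 2.
Column maxima: E → 5, W → 5; minimax = 5.
2 ≠ 5, so there is no saddle point; optimal play is mixed.
Let Player I play Top with probability p. Expected payoff against E: 5p + 0(1−p) = 5p; against W: 2p + 5(1−p) = −3p + 5.
Setting these equal: 5p = −3p + 5 ⇒ 8p = 5 ⇒ p = 5/8, and the value is (5)·(5/8) = 25/8.
For Player II: with q = P(E), equating Top's and Bottom's payoffs gives 3q + 2 = −5q + 5 ⇒ q = 3/8.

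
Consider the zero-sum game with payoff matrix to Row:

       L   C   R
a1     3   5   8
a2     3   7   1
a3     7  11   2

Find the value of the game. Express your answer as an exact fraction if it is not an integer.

5

Row minima: a1 → 3, a2 → 1, a3 → 2; maximin = 3.
Column maxima: L → 7, C → 11, R → 8; minimax = 7.
3 ≠ 7, so there is no saddle point; optimal play is mixed.
a2 is strictly dominated by a3, so Row never plays it.
C is strictly dominated by L (it gives Row strictly more in every row), so Column never plays it.
On the remaining 2×2 (a1, a3 vs L, R):
Let Row play a1 with probability p. Expected payoff against L: 3p + 7(1−p) = −4p + 7; against R: 8p + 2(1−p) = 6p + 2.
Setting these equal: −4p + 7 = 6p + 2 ⇒ −10p = -5 ⇒ p = 1/2, and the value is (-4)·(1/2) + 7 = 5.
For Column: with q = P(L), equating a1's and a3's payoffs gives −5q + 8 = 5q + 2 ⇒ q = 3/5.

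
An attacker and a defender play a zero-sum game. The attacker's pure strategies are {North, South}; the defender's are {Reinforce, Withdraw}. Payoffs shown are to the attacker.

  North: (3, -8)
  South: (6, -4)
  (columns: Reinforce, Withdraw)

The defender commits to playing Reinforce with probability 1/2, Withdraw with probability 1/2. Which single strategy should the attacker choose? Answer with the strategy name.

Expected payoff of North: (1/2)·3 + (1/2)·(-8) = -5/2.
Expected payoff of South: (1/2)·6 + (1/2)·(-4) = 1.
The largest is 1, so the attacker's best response is South.

South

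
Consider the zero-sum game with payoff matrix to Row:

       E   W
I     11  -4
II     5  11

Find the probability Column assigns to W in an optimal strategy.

Row minima: I → -4, II → 5; maximin = 5.
Column maxima: E → 11, W → 11; minimax = 11.
5 ≠ 11, so there is no saddle point; optimal play is mixed.
Let Row play I with probability p. Expected payoff against E: 11p + 5(1−p) = 6p + 5; against W: (-4)p + 11(1−p) = −15p + 11.
Setting these equal: 6p + 5 = −15p + 11 ⇒ 21p = 6 ⇒ p = 2/7, and the value is (6)·(2/7) + 5 = 47/7.
For Column: with q = P(E), equating I's and II's payoffs gives 15q − 4 = −6q + 11 ⇒ q = 5/7.

2/7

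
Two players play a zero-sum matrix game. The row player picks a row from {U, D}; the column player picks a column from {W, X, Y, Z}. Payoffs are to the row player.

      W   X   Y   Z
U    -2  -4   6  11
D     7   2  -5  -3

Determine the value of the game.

Row minima: U → -4, D → -5; maximin = -4.
Column maxima: W → 7, X → 2, Y → 6, Z → 11; minimax = 2.
-4 ≠ 2, so there is no saddle point; optimal play is mixed.
W is strictly dominated by X (it gives the row player strictly more in every row), so the column player never plays it.
Z is strictly dominated by Y (it gives the row player strictly more in every row), so the column player never plays it.
On the remaining 2×2 (U, D vs X, Y):
Let the row player play U with probability p. Expected payoff against X: (-4)p + 2(1−p) = −6p + 2; against Y: 6p + (-5)(1−p) = 11p − 5.
Setting these equal: −6p + 2 = 11p − 5 ⇒ −17p = -7 ⇒ p = 7/17, and the value is (-6)·(7/17) + 2 = -8/17.
For the column player: with q = P(X), equating U's and D's payoffs gives −10q + 6 = 7q − 5 ⇒ q = 11/17.

-8/17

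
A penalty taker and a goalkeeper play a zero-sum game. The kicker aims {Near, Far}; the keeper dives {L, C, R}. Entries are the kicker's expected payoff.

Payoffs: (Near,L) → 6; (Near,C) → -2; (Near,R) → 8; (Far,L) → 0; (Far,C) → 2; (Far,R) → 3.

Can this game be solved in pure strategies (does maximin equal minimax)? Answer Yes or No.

No

Row minima: Near → -2, Far → 0; maximin = 0.
Column maxima: L → 6, C → 2, R → 8; minimax = 2.
0 ≠ 2, so no pure-strategy equilibrium exists.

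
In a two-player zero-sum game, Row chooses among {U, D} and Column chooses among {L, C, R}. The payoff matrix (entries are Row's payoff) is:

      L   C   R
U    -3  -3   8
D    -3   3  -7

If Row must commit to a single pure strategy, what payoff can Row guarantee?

-3

Row minima: U → -3, D → -7.
The best of these is -3.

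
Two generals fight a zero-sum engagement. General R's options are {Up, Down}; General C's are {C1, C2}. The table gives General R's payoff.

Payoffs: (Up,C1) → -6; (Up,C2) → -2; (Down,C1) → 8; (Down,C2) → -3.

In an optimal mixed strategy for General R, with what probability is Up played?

11/15

Row minima: Up → -6, Down → -3; maximin = -3.
Column maxima: C1 → 8, C2 → -2; minimax = -2.
-3 ≠ -2, so there is no saddle point; optimal play is mixed.
Let General R play Up with probability p. Expected payoff against C1: (-6)p + 8(1−p) = −14p + 8; against C2: (-2)p + (-3)(1−p) = p − 3.
Setting these equal: −14p + 8 = p − 3 ⇒ −15p = -11 ⇒ p = 11/15, and the value is (-14)·(11/15) + 8 = -34/15.
For General C: with q = P(C1), equating Up's and Down's payoffs gives −4q − 2 = 11q − 3 ⇒ q = 1/15.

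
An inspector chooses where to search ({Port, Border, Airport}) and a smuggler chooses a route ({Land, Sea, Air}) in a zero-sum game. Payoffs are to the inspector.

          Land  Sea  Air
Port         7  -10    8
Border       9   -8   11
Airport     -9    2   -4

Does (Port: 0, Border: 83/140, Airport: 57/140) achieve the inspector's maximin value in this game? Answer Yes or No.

Against Land this mix gives (83/140)·9 + (57/140)·(-9) = 117/70.
Against Sea this mix gives (83/140)·(-8) + (57/140)·2 = -55/14.
Against Air this mix gives (83/140)·11 + (57/140)·(-4) = 137/28.
The smuggler will play Sea, holding the inspector to -55/14. Shifting weight toward the row that does better against Sea would raise this floor (the equalizing mix achieves -27/14 against both Sea and Land), so the proposed strategy is not optimal.

No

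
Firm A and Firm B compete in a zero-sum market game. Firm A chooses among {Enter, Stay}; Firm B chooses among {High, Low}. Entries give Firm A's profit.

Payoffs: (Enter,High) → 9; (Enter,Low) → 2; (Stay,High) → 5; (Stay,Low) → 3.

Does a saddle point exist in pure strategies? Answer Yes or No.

Yes

Row minima: Enter → 2, Stay → 3; maximin = 3.
Column maxima: High → 9, Low → 3; minimax = 3.
maximin = minimax = 3, so a saddle point exists.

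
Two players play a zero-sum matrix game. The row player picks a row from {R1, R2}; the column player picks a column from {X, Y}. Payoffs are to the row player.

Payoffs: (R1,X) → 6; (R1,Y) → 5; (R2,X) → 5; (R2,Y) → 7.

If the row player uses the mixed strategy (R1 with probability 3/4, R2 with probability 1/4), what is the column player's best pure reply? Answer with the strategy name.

Y

If the column player plays X, the row player's expected payoff is (3/4)·6 + (1/4)·5 = 23/4.
If the column player plays Y, the row player's expected payoff is (3/4)·5 + (1/4)·7 = 11/2.
The column player minimizes the row player's payoff; the smallest is 11/2, so the best response is Y.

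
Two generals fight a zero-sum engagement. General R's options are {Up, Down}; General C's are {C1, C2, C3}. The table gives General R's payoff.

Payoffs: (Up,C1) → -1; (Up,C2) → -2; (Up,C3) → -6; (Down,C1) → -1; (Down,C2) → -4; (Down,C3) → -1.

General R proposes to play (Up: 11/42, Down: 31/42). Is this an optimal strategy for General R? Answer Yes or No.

Against C1 this mix gives (11/42)·(-1) + (31/42)·(-1) = -1.
Against C2 this mix gives (11/42)·(-2) + (31/42)·(-4) = -73/21.
Against C3 this mix gives (11/42)·(-6) + (31/42)·(-1) = -97/42.
General C will play C2, holding General R to -73/21. Shifting weight toward the row that does better against C2 would raise this floor (the equalizing mix achieves -22/7 against both C2 and C3), so the proposed strategy is not optimal.

No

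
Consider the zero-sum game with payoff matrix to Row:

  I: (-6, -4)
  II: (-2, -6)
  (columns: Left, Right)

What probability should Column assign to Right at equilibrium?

2/3

Row minima: I → -6, II → -6; maximin = -6.
Column maxima: Left → -2, Right → -4; minimax = -4.
-6 ≠ -4, so there is no saddle point; optimal play is mixed.
Let Row play I with probability p. Expected payoff against Left: (-6)p + (-2)(1−p) = −4p − 2; against Right: (-4)p + (-6)(1−p) = 2p − 6.
Setting these equal: −4p − 2 = 2p − 6 ⇒ −6p = -4 ⇒ p = 2/3, and the value is (-4)·(2/3) − 2 = -14/3.
For Column: with q = P(Left), equating I's and II's payoffs gives −2q − 4 = 4q − 6 ⇒ q = 1/3.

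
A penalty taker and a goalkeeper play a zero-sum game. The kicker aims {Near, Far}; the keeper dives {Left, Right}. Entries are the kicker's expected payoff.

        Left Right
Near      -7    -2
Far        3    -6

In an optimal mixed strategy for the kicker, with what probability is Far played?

Row minima: Near → -7, Far → -6; maximin = -6.
Column maxima: Left → 3, Right → -2; minimax = -2.
-6 ≠ -2, so there is no saddle point; optimal play is mixed.
Let the kicker play Near with probability p. Expected payoff against Left: (-7)p + 3(1−p) = −10p + 3; against Right: (-2)p + (-6)(1−p) = 4p − 6.
Setting these equal: −10p + 3 = 4p − 6 ⇒ −14p = -9 ⇒ p = 9/14, and the value is (-10)·(9/14) + 3 = -24/7.
For the keeper: with q = P(Left), equating Near's and Far's payoffs gives −5q − 2 = 9q − 6 ⇒ q = 2/7.

5/14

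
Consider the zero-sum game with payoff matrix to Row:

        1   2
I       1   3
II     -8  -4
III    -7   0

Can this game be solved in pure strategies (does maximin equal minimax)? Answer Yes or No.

Row minima: I → 1, II → -8, III → -7; maximin = 1.
Column maxima: 1 → 1, 2 → 3; minimax = 1.
maximin = minimax = 1, so a saddle point exists.

Yes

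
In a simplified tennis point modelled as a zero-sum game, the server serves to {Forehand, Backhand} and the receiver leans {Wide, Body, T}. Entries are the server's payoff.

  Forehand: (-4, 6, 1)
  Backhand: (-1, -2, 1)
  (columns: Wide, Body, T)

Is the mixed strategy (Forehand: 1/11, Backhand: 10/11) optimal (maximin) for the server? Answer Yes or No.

Against Wide this mix gives (1/11)·(-4) + (10/11)·(-1) = -14/11.
Against Body this mix gives (1/11)·6 + (10/11)·(-2) = -14/11.
Against T this mix gives (1/11)·1 + (10/11)·1 = 1.
All of the receiver's active replies (Wide, Body) yield -14/11, and no column does worse for the server. The mix makes the receiver indifferent and guarantees -14/11, so it is optimal.

Yes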